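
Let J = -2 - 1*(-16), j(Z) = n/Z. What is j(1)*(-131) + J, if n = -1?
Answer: 145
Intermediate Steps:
j(Z) = -1/Z
J = 14 (J = -2 + 16 = 14)
j(1)*(-131) + J = -1/1*(-131) + 14 = -1*1*(-131) + 14 = -1*(-131) + 14 = 131 + 14 = 145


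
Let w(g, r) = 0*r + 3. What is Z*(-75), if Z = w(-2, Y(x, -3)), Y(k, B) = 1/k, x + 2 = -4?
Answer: -225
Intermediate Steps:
x = -6 (x = -2 - 4 = -6)
w(g, r) = 3 (w(g, r) = 0 + 3 = 3)
Z = 3
Z*(-75) = 3*(-75) = -225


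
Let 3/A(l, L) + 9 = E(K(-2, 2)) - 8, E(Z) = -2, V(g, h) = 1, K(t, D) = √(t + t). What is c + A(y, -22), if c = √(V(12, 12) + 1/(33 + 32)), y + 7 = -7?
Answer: -3/19 + √4290/65 ≈ 0.84977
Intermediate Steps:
y = -14 (y = -7 - 7 = -14)
K(t, D) = √2*√t (K(t, D) = √(2*t) = √2*√t)
A(l, L) = -3/19 (A(l, L) = 3/(-9 + (-2 - 8)) = 3/(-9 - 10) = 3/(-19) = 3*(-1/19) = -3/19)
c = √4290/65 (c = √(1 + 1/(33 + 32)) = √(1 + 1/65) = √(66/65) = √4290/65 ≈ 1.0077)
c + A(y, -22) = √4290/65 - 3/19 = -3/19 + √4290/65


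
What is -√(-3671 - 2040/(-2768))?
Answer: -I*√439389206/346 ≈ -60.583*I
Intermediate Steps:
-√(-3671 - 2040/(-2768)) = -√(-3671 - 2040*(-1/2768)) = -√(-3671 + 255/346) = -√(-1269911/346) = -I*√439389206/346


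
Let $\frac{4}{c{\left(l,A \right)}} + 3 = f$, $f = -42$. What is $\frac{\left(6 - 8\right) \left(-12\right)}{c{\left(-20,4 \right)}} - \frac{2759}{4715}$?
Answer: $- \frac{1275809}{4715} \approx -270.58$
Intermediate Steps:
$c{\left(l,A \right)} = - \frac{4}{45}$ ($c{\left(l,A \right)} = \frac{4}{-3 - 42} = \frac{4}{-45} = 4 \left(- \frac{1}{45}\right) = - \frac{4}{45}$)
$\frac{\left(6 - 8\right) \left(-12\right)}{c{\left(-20,4 \right)}} - \frac{2759}{4715} = \frac{\left(6 - 8\right) \left(-12\right)}{- \frac{4}{45}} - \frac{2759}{4715} = \left(-2\right) \left(-12\right) \left(- \frac{45}{4}\right) - \frac{2759}{4715} = 24 \left(- \frac{45}{4}\right) - \frac{2759}{4715} = -270 - \frac{2759}{4715} = - \frac{1275809}{4715}$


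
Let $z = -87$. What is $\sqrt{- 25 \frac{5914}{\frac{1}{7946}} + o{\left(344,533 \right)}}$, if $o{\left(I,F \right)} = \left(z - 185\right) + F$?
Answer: $i \sqrt{1174815839} \approx 34276.0 i$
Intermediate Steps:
$o{\left(I,F \right)} = -272 + F$ ($o{\left(I,F \right)} = \left(-87 - 185\right) + F = -272 + F$)
$\sqrt{- 25 \frac{5914}{\frac{1}{7946}} + o{\left(344,533 \right)}} = \sqrt{- 25 \frac{5914}{\frac{1}{7946}} + \left(-272 + 533\right)} = \sqrt{- 25 \cdot 5914 \frac{1}{\frac{1}{7946}} + 261} = \sqrt{- 25 \cdot 5914 \cdot 7946 + 261} = \sqrt{\left(-25\right) 46992644 + 261} = \sqrt{-1174816100 + 261} = \sqrt{-1174815839} = i \sqrt{1174815839}$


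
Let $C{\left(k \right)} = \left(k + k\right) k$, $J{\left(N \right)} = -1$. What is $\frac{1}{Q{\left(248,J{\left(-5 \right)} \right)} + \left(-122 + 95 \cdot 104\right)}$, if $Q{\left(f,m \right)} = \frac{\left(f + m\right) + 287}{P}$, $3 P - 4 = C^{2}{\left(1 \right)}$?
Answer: $\frac{4}{39833} \approx 0.00010042$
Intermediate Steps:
$C{\left(k \right)} = 2 k^{2}$ ($C{\left(k \right)} = 2 k k = 2 k^{2}$)
$P = \frac{8}{3}$ ($P = \frac{4}{3} + \frac{\left(2 \cdot 1^{2}\right)^{2}}{3} = \frac{4}{3} + \frac{\left(2 \cdot 1\right)^{2}}{3} = \frac{4}{3} + \frac{2^{2}}{3} = \frac{4}{3} + \frac{1}{3} \cdot 4 = \frac{4}{3} + \frac{4}{3} = \frac{8}{3} \approx 2.6667$)
$Q{\left(f,m \right)} = \frac{861}{8} + \frac{3 f}{8} + \frac{3 m}{8}$ ($Q{\left(f,m \right)} = \frac{\left(f + m\right) + 287}{\frac{8}{3}} = \left(287 + f + m\right) \frac{3}{8} = \frac{861}{8} + \frac{3 f}{8} + \frac{3 m}{8}$)
$\frac{1}{Q{\left(248,J{\left(-5 \right)} \right)} + \left(-122 + 95 \cdot 104\right)} = \frac{1}{\left(\frac{861}{8} + \frac{3}{8} \cdot 248 + \frac{3}{8} \left(-1\right)\right) + \left(-122 + 95 \cdot 104\right)} = \frac{1}{\left(\frac{861}{8} + 93 - \frac{3}{8}\right) + \left(-122 + 9880\right)} = \frac{1}{\frac{801}{4} + 9758} = \frac{1}{\frac{39833}{4}} = \frac{4}{39833}$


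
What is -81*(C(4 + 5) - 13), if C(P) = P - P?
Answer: 1053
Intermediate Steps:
C(P) = 0
-81*(C(4 + 5) - 13) = -81*(0 - 13) = -81*(-13) = 1053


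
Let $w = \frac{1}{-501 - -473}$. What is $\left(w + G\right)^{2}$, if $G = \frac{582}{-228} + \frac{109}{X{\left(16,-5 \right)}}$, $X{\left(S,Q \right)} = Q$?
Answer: $\frac{4208506129}{7075600} \approx 594.79$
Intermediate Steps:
$G = - \frac{4627}{190}$ ($G = \frac{582}{-228} + \frac{109}{-5} = 582 \left(- \frac{1}{228}\right) + 109 \left(- \frac{1}{5}\right) = - \frac{97}{38} - \frac{109}{5} = - \frac{4627}{190} \approx -24.353$)
$w = - \frac{1}{28}$ ($w = \frac{1}{-501 + 473} = \frac{1}{-28} = - \frac{1}{28} \approx -0.035714$)
$\left(w + G\right)^{2} = \left(- \frac{1}{28} - \frac{4627}{190}\right)^{2} = \left(- \frac{64873}{2660}\right)^{2} = \frac{4208506129}{7075600}$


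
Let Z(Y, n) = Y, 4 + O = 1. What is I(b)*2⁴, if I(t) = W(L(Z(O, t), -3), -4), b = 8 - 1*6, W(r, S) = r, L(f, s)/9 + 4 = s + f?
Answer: -1440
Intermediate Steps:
O = -3 (O = -4 + 1 = -3)
L(f, s) = -36 + 9*f + 9*s (L(f, s) = -36 + 9*(s + f) = -36 + 9*(f + s) = -36 + (9*f + 9*s) = -36 + 9*f + 9*s)
b = 2 (b = 8 - 6 = 2)
I(t) = -90 (I(t) = -36 + 9*(-3) + 9*(-3) = -36 - 27 - 27 = -90)
I(b)*2⁴ = -90*2⁴ = -90*16 = -1440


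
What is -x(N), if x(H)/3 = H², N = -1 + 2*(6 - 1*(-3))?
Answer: -867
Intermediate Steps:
N = 17 (N = -1 + 2*(6 + 3) = -1 + 2*9 = -1 + 18 = 17)
x(H) = 3*H²
-x(N) = -3*17² = -3*289 = -1*867 = -867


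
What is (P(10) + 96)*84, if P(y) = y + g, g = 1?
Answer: 8988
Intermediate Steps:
P(y) = 1 + y (P(y) = y + 1 = 1 + y)
(P(10) + 96)*84 = ((1 + 10) + 96)*84 = (11 + 96)*84 = 107*84 = 8988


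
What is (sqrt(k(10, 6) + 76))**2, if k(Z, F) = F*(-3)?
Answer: 58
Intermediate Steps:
k(Z, F) = -3*F
(sqrt(k(10, 6) + 76))**2 = (sqrt(-3*6 + 76))**2 = (sqrt(-18 + 76))**2 = (sqrt(58))**2 = 58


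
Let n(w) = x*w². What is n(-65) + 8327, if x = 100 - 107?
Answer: -21248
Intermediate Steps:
x = -7
n(w) = -7*w²
n(-65) + 8327 = -7*(-65)² + 8327 = -7*4225 + 8327 = -29575 + 8327 = -21248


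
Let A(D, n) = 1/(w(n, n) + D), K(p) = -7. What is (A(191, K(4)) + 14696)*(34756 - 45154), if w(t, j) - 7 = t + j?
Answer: -14058433935/92 ≈ -1.5281e+8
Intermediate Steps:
w(t, j) = 7 + j + t (w(t, j) = 7 + (t + j) = 7 + (j + t) = 7 + j + t)
A(D, n) = 1/(7 + D + 2*n) (A(D, n) = 1/((7 + n + n) + D) = 1/((7 + 2*n) + D) = 1/(7 + D + 2*n))
(A(191, K(4)) + 14696)*(34756 - 45154) = (1/(7 + 191 + 2*(-7)) + 14696)*(34756 - 45154) = (1/(7 + 191 - 14) + 14696)*(-10398) = (1/184 + 14696)*(-10398) = (2704065/184)*(-10398) = -14058433935/92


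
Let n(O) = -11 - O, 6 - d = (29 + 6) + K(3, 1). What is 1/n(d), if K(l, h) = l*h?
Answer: 1/21 ≈ 0.047619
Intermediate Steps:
K(l, h) = h*l
d = -32 (d = 6 - ((29 + 6) + 1*3) = 6 - (35 + 3) = 6 - 1*38 = 6 - 38 = -32)
1/n(d) = 1/(-11 - 1*(-32)) = 1/(-11 + 32) = 1/21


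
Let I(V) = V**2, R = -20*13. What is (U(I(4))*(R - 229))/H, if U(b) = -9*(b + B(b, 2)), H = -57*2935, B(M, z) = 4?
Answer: -5868/11153 ≈ -0.52614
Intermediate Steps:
R = -260
H = -167295
U(b) = -36 - 9*b (U(b) = -9*(b + 4) = -9*(4 + b) = -36 - 9*b)
(U(I(4))*(R - 229))/H = ((-36 - 9*4**2)*(-260 - 229))/(-167295) = ((-36 - 9*16)*(-489))*(-1/167295) = ((-36 - 144)*(-489))*(-1/167295) = -180*(-489)*(-1/167295) = 88020*(-1/167295) = -5868/11153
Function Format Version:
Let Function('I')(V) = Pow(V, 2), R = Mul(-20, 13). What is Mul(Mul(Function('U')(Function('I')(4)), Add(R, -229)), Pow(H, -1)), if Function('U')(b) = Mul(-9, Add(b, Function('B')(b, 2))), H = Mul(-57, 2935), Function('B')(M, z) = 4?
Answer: Rational(-5868, 11153) ≈ -0.52614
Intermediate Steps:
R = -260
H = -167295
Function('U')(b) = Add(-36, Mul(-9, b)) (Function('U')(b) = Mul(-9, Add(b, 4)) = Mul(-9, Add(4, b)) = Add(-36, Mul(-9, b)))
Mul(Mul(Function('U')(Function('I')(4)), Add(R, -229)), Pow(H, -1)) = Mul(Mul(Add(-36, Mul(-9, Pow(4, 2))), Add(-260, -229)), Pow(-167295, -1)) = Mul(Mul(Add(-36, Mul(-9, 16)), -489), Rational(-1, 167295)) = Mul(Mul(Add(-36, -144), -489), Rational(-1, 167295)) = Mul(Mul(-180, -489), Rational(-1, 167295)) = Mul(88020, Rational(-1, 167295)) = Rational(-5868, 11153)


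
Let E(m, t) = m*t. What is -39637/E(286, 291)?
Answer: -3049/6402 ≈ -0.47626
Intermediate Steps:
-39637/E(286, 291) = -39637/(286*291) = -39637/83226 = -39637*1/83226 = -3049/6402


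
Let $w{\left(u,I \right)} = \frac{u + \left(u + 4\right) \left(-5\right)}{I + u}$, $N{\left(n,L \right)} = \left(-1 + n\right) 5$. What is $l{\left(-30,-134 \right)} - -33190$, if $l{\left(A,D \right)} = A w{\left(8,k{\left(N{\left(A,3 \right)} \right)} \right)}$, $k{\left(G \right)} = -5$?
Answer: $33710$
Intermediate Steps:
$N{\left(n,L \right)} = -5 + 5 n$
$w{\left(u,I \right)} = \frac{-20 - 4 u}{I + u}$ ($w{\left(u,I \right)} = \frac{u + \left(4 + u\right) \left(-5\right)}{I + u} = \frac{u - \left(20 + 5 u\right)}{I + u} = \frac{-20 - 4 u}{I + u}$)
$l{\left(A,D \right)} = - \frac{52 A}{3}$ ($l{\left(A,D \right)} = A \frac{4 \left(-5 - 8\right)}{-5 + 8} = A \frac{4 \left(-5 - 8\right)}{3} = A 4 \cdot \frac{1}{3} \left(-13\right) = A \left(- \frac{52}{3}\right) = - \frac{52 A}{3}$)
$l{\left(-30,-134 \right)} - -33190 = \left(- \frac{52}{3}\right) \left(-30\right) - -33190 = 520 + 33190 = 33710$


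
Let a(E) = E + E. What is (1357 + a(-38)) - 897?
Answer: 384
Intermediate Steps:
a(E) = 2*E
(1357 + a(-38)) - 897 = (1357 + 2*(-38)) - 897 = (1357 - 76) - 897 = 1281 - 897 = 384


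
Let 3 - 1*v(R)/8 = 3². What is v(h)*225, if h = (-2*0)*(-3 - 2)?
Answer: -10800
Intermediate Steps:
h = 0 (h = 0*(-5) = 0)
v(R) = -48 (v(R) = 24 - 8*3² = 24 - 8*9 = 24 - 72 = -48)
v(h)*225 = -48*225 = -10800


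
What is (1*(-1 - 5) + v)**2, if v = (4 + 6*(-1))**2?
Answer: 4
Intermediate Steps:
v = 4 (v = (4 - 6)**2 = (-2)**2 = 4)
(1*(-1 - 5) + v)**2 = (1*(-1 - 5) + 4)**2 = (1*(-6) + 4)**2 = (-6 + 4)**2 = (-2)**2 = 4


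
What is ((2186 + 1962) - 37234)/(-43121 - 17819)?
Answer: 16543/30470 ≈ 0.54293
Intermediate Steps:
((2186 + 1962) - 37234)/(-43121 - 17819) = (4148 - 37234)/(-60940) = -33086*(-1/60940) = 16543/30470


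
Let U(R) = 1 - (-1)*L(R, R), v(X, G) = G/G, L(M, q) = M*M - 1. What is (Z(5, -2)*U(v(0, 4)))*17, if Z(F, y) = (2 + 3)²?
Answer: 425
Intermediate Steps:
L(M, q) = -1 + M² (L(M, q) = M² - 1 = -1 + M²)
Z(F, y) = 25 (Z(F, y) = 5² = 25)
v(X, G) = 1
U(R) = R² (U(R) = 1 - (-1)*(-1 + R²) = 1 - (1 - R²) = 1 + (-1 + R²) = R²)
(Z(5, -2)*U(v(0, 4)))*17 = (25*1²)*17 = (25*1)*17 = 25*17 = 425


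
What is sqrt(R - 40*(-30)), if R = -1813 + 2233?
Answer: 18*sqrt(5) ≈ 40.249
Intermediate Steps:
R = 420
sqrt(R - 40*(-30)) = sqrt(420 - 40*(-30)) = sqrt(420 + 1200) = sqrt(1620) = 18*sqrt(5)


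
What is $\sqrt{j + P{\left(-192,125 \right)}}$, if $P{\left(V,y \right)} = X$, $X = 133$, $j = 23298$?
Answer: $\sqrt{23431} \approx 153.07$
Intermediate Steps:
$P{\left(V,y \right)} = 133$
$\sqrt{j + P{\left(-192,125 \right)}} = \sqrt{23298 + 133} = \sqrt{23431}$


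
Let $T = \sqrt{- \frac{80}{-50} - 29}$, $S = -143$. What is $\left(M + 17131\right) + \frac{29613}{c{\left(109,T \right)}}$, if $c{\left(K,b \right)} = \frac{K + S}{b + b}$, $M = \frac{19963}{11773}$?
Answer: $\frac{201703226}{11773} - \frac{29613 i \sqrt{685}}{85} \approx 17133.0 - 9118.2 i$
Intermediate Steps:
$T = \frac{i \sqrt{685}}{5}$ ($T = \sqrt{\left(-80\right) \left(- \frac{1}{50}\right) - 29} = \sqrt{\frac{8}{5} - 29} = \sqrt{- \frac{137}{5}} = \frac{i \sqrt{685}}{5} \approx 5.2345 i$)
$M = \frac{19963}{11773}$ ($M = 19963 \cdot \frac{1}{11773} = \frac{19963}{11773} \approx 1.6957$)
$c{\left(K,b \right)} = \frac{-143 + K}{2 b}$ ($c{\left(K,b \right)} = \frac{K - 143}{b + b} = \frac{-143 + K}{2 b}$)
$\left(M + 17131\right) + \frac{29613}{c{\left(109,T \right)}} = \left(\frac{19963}{11773} + 17131\right) + \frac{29613}{\frac{1}{2} \frac{1}{\frac{1}{5} i \sqrt{685}} \left(-143 + 109\right)} = \frac{201703226}{11773} + \frac{29613}{\frac{1}{2} \left(- \frac{i \sqrt{685}}{137}\right) \left(-34\right)} = \frac{201703226}{11773} + \frac{29613}{\frac{17}{137} i \sqrt{685}} = \frac{201703226}{11773} + 29613 \left(- \frac{i \sqrt{685}}{85}\right) = \frac{201703226}{11773} - \frac{29613 i \sqrt{685}}{85}$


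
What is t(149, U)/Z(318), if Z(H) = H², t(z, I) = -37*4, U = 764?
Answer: -37/25281 ≈ -0.0014635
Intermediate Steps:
t(z, I) = -148
t(149, U)/Z(318) = -148/(318²) = -148/101124 = -148*1/101124 = -37/25281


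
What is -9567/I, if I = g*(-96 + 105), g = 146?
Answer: -1063/146 ≈ -7.2808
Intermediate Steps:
I = 1314 (I = 146*(-96 + 105) = 146*9 = 1314)
-9567/I = -9567/1314 = -9567*1/1314 = -1063/146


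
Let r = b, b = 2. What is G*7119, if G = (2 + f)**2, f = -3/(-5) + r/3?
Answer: 1899191/25 ≈ 75968.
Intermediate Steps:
r = 2
f = 19/15 (f = -3/(-5) + 2/3 = -3*(-1/5) + 2*(1/3) = 3/5 + 2/3 = 19/15 ≈ 1.2667)
G = 2401/225 (G = (2 + 19/15)**2 = (49/15)**2 = 2401/225 ≈ 10.671)
G*7119 = (2401/225)*7119 = 1899191/25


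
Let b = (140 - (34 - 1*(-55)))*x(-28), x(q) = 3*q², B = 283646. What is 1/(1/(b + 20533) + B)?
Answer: 140485/39848008311 ≈ 3.5255e-6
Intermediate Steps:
b = 119952 (b = (140 - (34 - 1*(-55)))*(3*(-28)²) = (140 - (34 + 55))*(3*784) = (140 - 1*89)*2352 = (140 - 89)*2352 = 51*2352 = 119952)
1/(1/(b + 20533) + B) = 1/(1/(119952 + 20533) + 283646) = 1/(1/140485 + 283646) = 1/(39848008311/140485) = 140485/39848008311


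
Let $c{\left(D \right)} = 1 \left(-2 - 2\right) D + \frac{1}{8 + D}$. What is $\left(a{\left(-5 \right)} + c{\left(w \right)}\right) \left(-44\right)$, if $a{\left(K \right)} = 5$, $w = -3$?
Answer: $- \frac{3784}{5} \approx -756.8$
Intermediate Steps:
$c{\left(D \right)} = \frac{1}{8 + D} - 4 D$ ($c{\left(D \right)} = 1 \left(-4\right) D + \frac{1}{8 + D} = - 4 D + \frac{1}{8 + D} = \frac{1}{8 + D} - 4 D$)
$\left(a{\left(-5 \right)} + c{\left(w \right)}\right) \left(-44\right) = \left(5 + \frac{1 - -96 - 4 \left(-3\right)^{2}}{8 - 3}\right) \left(-44\right) = \left(5 + \frac{1 + 96 - 36}{5}\right) \left(-44\right) = \left(5 + \frac{1}{5} \cdot 61\right) \left(-44\right) = \left(5 + \frac{61}{5}\right) \left(-44\right) = \frac{86}{5} \left(-44\right) = - \frac{3784}{5}$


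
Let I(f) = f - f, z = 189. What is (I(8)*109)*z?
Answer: 0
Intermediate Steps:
I(f) = 0
(I(8)*109)*z = (0*109)*189 = 0*189 = 0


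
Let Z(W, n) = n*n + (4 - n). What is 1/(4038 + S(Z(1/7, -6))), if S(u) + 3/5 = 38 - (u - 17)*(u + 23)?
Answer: 5/10372 ≈ 0.00048207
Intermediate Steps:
Z(W, n) = 4 + n**2 - n (Z(W, n) = n**2 + (4 - n) = 4 + n**2 - n)
S(u) = 187/5 - (-17 + u)*(23 + u) (S(u) = -3/5 + (38 - (u - 17)*(u + 23)) = -3/5 + (38 - (-17 + u)*(23 + u)) = 187/5 - (-17 + u)*(23 + u))
1/(4038 + S(Z(1/7, -6))) = 1/(4038 + (2142/5 - (4 + (-6)**2 - 1*(-6))**2 - 6*(4 + (-6)**2 - 1*(-6)))) = 1/(4038 + (2142/5 - (4 + 36 + 6)**2 - 6*(4 + 36 + 6))) = 1/(4038 + (2142/5 - 1*46**2 - 6*46)) = 1/(4038 + (2142/5 - 1*2116 - 276)) = 1/(4038 + (2142/5 - 2116 - 276)) = 1/(4038 - 9818/5) = 1/(10372/5) = 5/10372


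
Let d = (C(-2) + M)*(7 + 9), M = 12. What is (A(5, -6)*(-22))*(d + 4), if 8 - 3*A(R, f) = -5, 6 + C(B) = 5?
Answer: -17160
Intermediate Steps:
C(B) = -1 (C(B) = -6 + 5 = -1)
d = 176 (d = (-1 + 12)*(7 + 9) = 11*16 = 176)
A(R, f) = 13/3 (A(R, f) = 8/3 - ⅓*(-5) = 8/3 + 5/3 = 13/3)
(A(5, -6)*(-22))*(d + 4) = ((13/3)*(-22))*(176 + 4) = -286/3*180 = -17160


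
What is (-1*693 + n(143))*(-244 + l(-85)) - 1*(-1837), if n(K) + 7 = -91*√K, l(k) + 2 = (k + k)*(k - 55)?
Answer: -16485963 - 2143414*√143 ≈ -4.2117e+7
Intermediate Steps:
l(k) = -2 + 2*k*(-55 + k) (l(k) = -2 + (k + k)*(k - 55) = -2 + (2*k)*(-55 + k) = -2 + 2*k*(-55 + k))
n(K) = -7 - 91*√K
(-1*693 + n(143))*(-244 + l(-85)) - 1*(-1837) = (-1*693 + (-7 - 91*√143))*(-244 + (-2 - 110*(-85) + 2*(-85)²)) - 1*(-1837) = (-693 + (-7 - 91*√143))*(-244 + (-2 + 9350 + 2*7225)) + 1837 = (-700 - 91*√143)*(-244 + (-2 + 9350 + 14450)) + 1837 = (-700 - 91*√143)*(-244 + 23798) + 1837 = (-700 - 91*√143)*23554 + 1837 = (-16487800 - 2143414*√143) + 1837 = -16485963 - 2143414*√143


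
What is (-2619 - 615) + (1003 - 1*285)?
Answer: -2516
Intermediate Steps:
(-2619 - 615) + (1003 - 1*285) = -3234 + (1003 - 285) = -3234 + 718 = -2516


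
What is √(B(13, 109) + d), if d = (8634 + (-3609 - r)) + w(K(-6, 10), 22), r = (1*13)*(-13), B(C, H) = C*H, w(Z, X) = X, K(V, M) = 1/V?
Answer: 3*√737 ≈ 81.443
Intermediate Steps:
r = -169 (r = 13*(-13) = -169)
d = 5216 (d = (8634 + (-3609 - 1*(-169))) + 22 = (8634 + (-3609 + 169)) + 22 = (8634 - 3440) + 22 = 5194 + 22 = 5216)
√(B(13, 109) + d) = √(13*109 + 5216) = √(1417 + 5216) = √6633 = 3*√737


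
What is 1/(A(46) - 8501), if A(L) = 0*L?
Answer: -1/8501 ≈ -0.00011763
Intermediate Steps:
A(L) = 0
1/(A(46) - 8501) = 1/(0 - 8501) = 1/(-8501) = -1/8501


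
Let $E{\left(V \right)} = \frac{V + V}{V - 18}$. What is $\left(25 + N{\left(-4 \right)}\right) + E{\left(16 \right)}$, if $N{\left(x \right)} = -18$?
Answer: $-9$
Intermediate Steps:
$E{\left(V \right)} = \frac{2 V}{-18 + V}$
$\left(25 + N{\left(-4 \right)}\right) + E{\left(16 \right)} = \left(25 - 18\right) + 2 \cdot 16 \frac{1}{-18 + 16} = 7 + 2 \cdot 16 \frac{1}{-2} = 7 + 2 \cdot 16 \left(- \frac{1}{2}\right) = 7 - 16 = -9$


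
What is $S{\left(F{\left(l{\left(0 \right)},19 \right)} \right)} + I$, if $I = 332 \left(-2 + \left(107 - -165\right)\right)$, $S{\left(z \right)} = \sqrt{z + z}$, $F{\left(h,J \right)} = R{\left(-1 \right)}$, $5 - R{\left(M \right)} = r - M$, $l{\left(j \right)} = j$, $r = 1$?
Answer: $89640 + \sqrt{6} \approx 89643.0$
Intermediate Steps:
$R{\left(M \right)} = 4 + M$ ($R{\left(M \right)} = 5 - \left(1 - M\right) = 5 + \left(-1 + M\right) = 4 + M$)
$F{\left(h,J \right)} = 3$ ($F{\left(h,J \right)} = 4 - 1 = 3$)
$S{\left(z \right)} = \sqrt{2} \sqrt{z}$ ($S{\left(z \right)} = \sqrt{2 z} = \sqrt{2} \sqrt{z}$)
$I = 89640$ ($I = 332 \left(-2 + \left(107 + 165\right)\right) = 332 \left(-2 + 272\right) = 332 \cdot 270 = 89640$)
$S{\left(F{\left(l{\left(0 \right)},19 \right)} \right)} + I = \sqrt{2} \sqrt{3} + 89640 = \sqrt{6} + 89640 = 89640 + \sqrt{6}$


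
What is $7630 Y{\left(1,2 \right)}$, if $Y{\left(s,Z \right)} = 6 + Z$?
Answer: $61040$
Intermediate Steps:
$7630 Y{\left(1,2 \right)} = 7630 \left(6 + 2\right) = 7630 \cdot 8 = 61040$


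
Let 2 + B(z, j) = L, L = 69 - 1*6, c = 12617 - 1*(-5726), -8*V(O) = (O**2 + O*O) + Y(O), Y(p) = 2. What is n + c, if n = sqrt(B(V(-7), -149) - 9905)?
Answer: 18343 + 2*I*sqrt(2461) ≈ 18343.0 + 99.217*I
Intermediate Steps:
V(O) = -1/4 - O**2/4 (V(O) = -((O**2 + O*O) + 2)/8 = -((O**2 + O**2) + 2)/8 = -(2*O**2 + 2)/8 = -(2 + 2*O**2)/8 = -1/4 - O**2/4)
c = 18343 (c = 12617 + 5726 = 18343)
L = 63 (L = 69 - 6 = 63)
B(z, j) = 61 (B(z, j) = -2 + 63 = 61)
n = 2*I*sqrt(2461) (n = sqrt(61 - 9905) = sqrt(-9844) = 2*I*sqrt(2461) ≈ 99.217*I)
n + c = 2*I*sqrt(2461) + 18343 = 18343 + 2*I*sqrt(2461)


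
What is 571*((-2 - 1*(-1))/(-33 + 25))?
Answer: 571/8 ≈ 71.375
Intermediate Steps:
571*((-2 - 1*(-1))/(-33 + 25)) = 571*((-2 + 1)/(-8)) = 571*(-1*(-⅛)) = 571*(⅛) = 571/8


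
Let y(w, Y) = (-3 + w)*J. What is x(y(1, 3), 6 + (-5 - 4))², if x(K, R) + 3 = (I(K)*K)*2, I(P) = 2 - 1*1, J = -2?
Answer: 25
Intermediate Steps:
I(P) = 1 (I(P) = 2 - 1 = 1)
y(w, Y) = 6 - 2*w (y(w, Y) = (-3 + w)*(-2) = 6 - 2*w)
x(K, R) = -3 + 2*K (x(K, R) = -3 + (1*K)*2 = -3 + K*2 = -3 + 2*K)
x(y(1, 3), 6 + (-5 - 4))² = (-3 + 2*(6 - 2*1))² = (-3 + 2*(6 - 2))² = (-3 + 2*4)² = (-3 + 8)² = 5² = 25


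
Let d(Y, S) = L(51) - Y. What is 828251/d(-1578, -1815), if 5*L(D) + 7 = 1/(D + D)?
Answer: 422408010/804067 ≈ 525.34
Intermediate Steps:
L(D) = -7/5 + 1/(10*D) (L(D) = -7/5 + 1/(5*(D + D)) = -7/5 + 1/(5*((2*D))) = -7/5 + (1/(2*D))/5 = -7/5 + 1/(10*D))
d(Y, S) = -713/510 - Y (d(Y, S) = (1/10)*(1 - 14*51)/51 - Y = (1/10)*(1/51)*(1 - 714) - Y = (1/10)*(1/51)*(-713) - Y = -713/510 - Y)
828251/d(-1578, -1815) = 828251/(-713/510 - 1*(-1578)) = 828251/(-713/510 + 1578) = 828251/(804067/510) = 828251*(510/804067) = 422408010/804067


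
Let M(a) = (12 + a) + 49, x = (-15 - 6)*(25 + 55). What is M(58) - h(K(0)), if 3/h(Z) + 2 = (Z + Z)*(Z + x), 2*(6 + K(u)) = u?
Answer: 2407367/20230 ≈ 119.00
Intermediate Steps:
K(u) = -6 + u/2
x = -1680 (x = -21*80 = -1680)
h(Z) = 3/(-2 + 2*Z*(-1680 + Z)) (h(Z) = 3/(-2 + (Z + Z)*(Z - 1680)) = 3/(-2 + (2*Z)*(-1680 + Z)) = 3/(-2 + 2*Z*(-1680 + Z)))
M(a) = 61 + a
M(58) - h(K(0)) = (61 + 58) - 3/(2*(-1 + (-6 + (½)*0)² - 1680*(-6 + (½)*0))) = 119 - 3/(2*(-1 + (-6 + 0)² - 1680*(-6 + 0))) = 119 - 3/(2*(-1 + (-6)² - 1680*(-6))) = 119 - 3/(2*(-1 + 36 + 10080)) = 119 - 3/(2*10115) = 119 - 1*3/20230 = 119 - 3/20230 = 2407367/20230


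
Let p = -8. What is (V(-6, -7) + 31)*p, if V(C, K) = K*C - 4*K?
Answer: -808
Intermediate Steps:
V(C, K) = -4*K + C*K (V(C, K) = C*K - 4*K = -4*K + C*K)
(V(-6, -7) + 31)*p = (-7*(-4 - 6) + 31)*(-8) = (-7*(-10) + 31)*(-8) = (70 + 31)*(-8) = 101*(-8) = -808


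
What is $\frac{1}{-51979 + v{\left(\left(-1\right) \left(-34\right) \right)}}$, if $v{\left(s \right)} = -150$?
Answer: $- \frac{1}{52129} \approx -1.9183 \cdot 10^{-5}$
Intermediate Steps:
$\frac{1}{-51979 + v{\left(\left(-1\right) \left(-34\right) \right)}} = \frac{1}{-51979 - 150} = \frac{1}{-52129} = - \frac{1}{52129}$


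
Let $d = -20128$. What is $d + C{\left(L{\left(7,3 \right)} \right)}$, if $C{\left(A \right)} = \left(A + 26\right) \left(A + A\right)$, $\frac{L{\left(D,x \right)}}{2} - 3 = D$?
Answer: $-18288$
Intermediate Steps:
$L{\left(D,x \right)} = 6 + 2 D$
$C{\left(A \right)} = 2 A \left(26 + A\right)$ ($C{\left(A \right)} = \left(26 + A\right) 2 A = 2 A \left(26 + A\right)$)
$d + C{\left(L{\left(7,3 \right)} \right)} = -20128 + 2 \left(6 + 2 \cdot 7\right) \left(26 + \left(6 + 2 \cdot 7\right)\right) = -20128 + 2 \left(6 + 14\right) \left(26 + \left(6 + 14\right)\right) = -20128 + 2 \cdot 20 \left(26 + 20\right) = -20128 + 2 \cdot 20 \cdot 46 = -20128 + 1840 = -18288$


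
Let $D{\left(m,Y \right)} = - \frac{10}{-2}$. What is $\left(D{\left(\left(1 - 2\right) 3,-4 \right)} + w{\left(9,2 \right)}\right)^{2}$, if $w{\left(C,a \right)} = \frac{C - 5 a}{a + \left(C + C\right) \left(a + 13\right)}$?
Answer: $\frac{1846881}{73984} \approx 24.963$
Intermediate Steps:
$D{\left(m,Y \right)} = 5$ ($D{\left(m,Y \right)} = \left(-10\right) \left(- \frac{1}{2}\right) = 5$)
$w{\left(C,a \right)} = \frac{C - 5 a}{a + 2 C \left(13 + a\right)}$
$\left(D{\left(\left(1 - 2\right) 3,-4 \right)} + w{\left(9,2 \right)}\right)^{2} = \left(5 + \frac{9 - 10}{2 + 26 \cdot 9 + 2 \cdot 9 \cdot 2}\right)^{2} = \left(5 + \frac{9 - 10}{2 + 234 + 36}\right)^{2} = \left(5 + \frac{1}{272} \left(-1\right)\right)^{2} = \left(5 - \frac{1}{272}\right)^{2} = \left(\frac{1359}{272}\right)^{2} = \frac{1846881}{73984}$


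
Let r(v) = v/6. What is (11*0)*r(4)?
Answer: 0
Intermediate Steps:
r(v) = v/6 (r(v) = v*(1/6) = v/6)
(11*0)*r(4) = (11*0)*((1/6)*4) = 0*(2/3) = 0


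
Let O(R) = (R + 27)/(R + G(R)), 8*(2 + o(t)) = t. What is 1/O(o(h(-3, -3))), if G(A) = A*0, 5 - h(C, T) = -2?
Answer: -1/23 ≈ -0.043478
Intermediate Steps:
h(C, T) = 7 (h(C, T) = 5 - 1*(-2) = 5 + 2 = 7)
G(A) = 0
o(t) = -2 + t/8
O(R) = (27 + R)/R (O(R) = (R + 27)/(R + 0) = (27 + R)/R)
1/O(o(h(-3, -3))) = 1/((27 + (-2 + (⅛)*7))/(-2 + (⅛)*7)) = 1/((27 + (-2 + 7/8))/(-2 + 7/8)) = 1/((27 - 9/8)/(-9/8)) = 1/(-8/9*207/8) = 1/(-23) = -1/23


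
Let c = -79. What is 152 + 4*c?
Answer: -164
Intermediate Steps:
152 + 4*c = 152 + 4*(-79) = 152 - 316 = -164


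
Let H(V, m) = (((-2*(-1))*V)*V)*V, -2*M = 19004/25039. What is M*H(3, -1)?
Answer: -513108/25039 ≈ -20.492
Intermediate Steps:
M = -9502/25039 ≈ -0.37949
H(V, m) = 2*V³ (H(V, m) = ((2*V)*V)*V = (2*V²)*V = 2*V³)
M*H(3, -1) = -19004*3³/25039 = -19004*27/25039 = -9502/25039*54 = -513108/25039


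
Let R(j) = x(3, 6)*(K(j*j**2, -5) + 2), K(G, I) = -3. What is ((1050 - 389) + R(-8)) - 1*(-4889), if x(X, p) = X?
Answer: 5547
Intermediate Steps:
R(j) = -3 (R(j) = 3*(-3 + 2) = 3*(-1) = -3)
((1050 - 389) + R(-8)) - 1*(-4889) = ((1050 - 389) - 3) - 1*(-4889) = (661 - 3) + 4889 = 658 + 4889 = 5547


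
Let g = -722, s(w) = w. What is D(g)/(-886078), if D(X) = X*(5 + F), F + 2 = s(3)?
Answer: 2166/443039 ≈ 0.0048890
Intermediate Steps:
F = 1 (F = -2 + 3 = 1)
D(X) = 6*X (D(X) = X*(5 + 1) = X*6 = 6*X)
D(g)/(-886078) = (6*(-722))/(-886078) = -4332*(-1/886078) = 2166/443039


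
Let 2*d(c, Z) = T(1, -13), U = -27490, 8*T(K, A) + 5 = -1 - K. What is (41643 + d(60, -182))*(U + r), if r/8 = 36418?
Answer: 87900453487/8 ≈ 1.0988e+10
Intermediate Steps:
T(K, A) = -3/4 - K/8 (T(K, A) = -5/8 + (-1 - K)/8 = -5/8 + (-1/8 - K/8) = -3/4 - K/8)
d(c, Z) = -7/16 (d(c, Z) = (-3/4 - 1/8*1)/2 = (-3/4 - 1/8)/2 = (1/2)*(-7/8) = -7/16)
r = 291344 (r = 8*36418 = 291344)
(41643 + d(60, -182))*(U + r) = (41643 - 7/16)*(-27490 + 291344) = (666281/16)*263854 = 87900453487/8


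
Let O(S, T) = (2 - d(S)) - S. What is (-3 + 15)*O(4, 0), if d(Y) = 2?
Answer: -48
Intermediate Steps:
O(S, T) = -S (O(S, T) = (2 - 1*2) - S = (2 - 2) - S = 0 - S = -S)
(-3 + 15)*O(4, 0) = (-3 + 15)*(-1*4) = 12*(-4) = -48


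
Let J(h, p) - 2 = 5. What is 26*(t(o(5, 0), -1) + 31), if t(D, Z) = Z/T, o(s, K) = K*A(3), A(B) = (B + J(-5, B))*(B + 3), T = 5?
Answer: 4004/5 ≈ 800.80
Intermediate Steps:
J(h, p) = 7 (J(h, p) = 2 + 5 = 7)
A(B) = (3 + B)*(7 + B) (A(B) = (B + 7)*(B + 3) = (7 + B)*(3 + B) = (3 + B)*(7 + B))
o(s, K) = 60*K (o(s, K) = K*(21 + 3² + 10*3) = K*(21 + 9 + 30) = K*60 = 60*K)
t(D, Z) = Z/5
26*(t(o(5, 0), -1) + 31) = 26*((⅕)*(-1) + 31) = 26*(-⅕ + 31) = 26*(154/5) = 4004/5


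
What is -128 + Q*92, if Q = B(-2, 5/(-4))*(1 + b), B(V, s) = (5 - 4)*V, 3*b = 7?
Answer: -2224/3 ≈ -741.33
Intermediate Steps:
b = 7/3 (b = (⅓)*7 = 7/3 ≈ 2.3333)
B(V, s) = V (B(V, s) = 1*V = V)
Q = -20/3 (Q = -2*(1 + 7/3) = -2*10/3 = -20/3 ≈ -6.6667)
-128 + Q*92 = -128 - 20/3*92 = -128 - 1840/3 = -2224/3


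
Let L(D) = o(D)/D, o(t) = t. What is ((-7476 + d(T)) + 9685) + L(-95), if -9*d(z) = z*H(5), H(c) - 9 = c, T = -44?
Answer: 20506/9 ≈ 2278.4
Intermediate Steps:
H(c) = 9 + c
d(z) = -14*z/9 (d(z) = -z*(9 + 5)/9 = -z*14/9 = -14*z/9)
L(D) = 1 (L(D) = D/D = 1)
((-7476 + d(T)) + 9685) + L(-95) = ((-7476 - 14/9*(-44)) + 9685) + 1 = ((-7476 + 616/9) + 9685) + 1 = (-66668/9 + 9685) + 1 = 20497/9 + 1 = 20506/9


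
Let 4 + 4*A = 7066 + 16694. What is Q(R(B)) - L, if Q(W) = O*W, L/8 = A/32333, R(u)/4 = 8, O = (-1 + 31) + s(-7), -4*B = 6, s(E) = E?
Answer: 23749576/32333 ≈ 734.53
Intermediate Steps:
A = 5939 (A = -1 + (7066 + 16694)/4 = -1 + (1/4)*23760 = -1 + 5940 = 5939)
B = -3/2 (B = -1/4*6 = -3/2 ≈ -1.5000)
O = 23 (O = (-1 + 31) - 7 = 30 - 7 = 23)
R(u) = 32 (R(u) = 4*8 = 32)
L = 47512/32333 (L = 8*(5939/32333) = 47512/32333 ≈ 1.4695)
Q(W) = 23*W
Q(R(B)) - L = 23*32 - 1*47512/32333 = 736 - 47512/32333 = 23749576/32333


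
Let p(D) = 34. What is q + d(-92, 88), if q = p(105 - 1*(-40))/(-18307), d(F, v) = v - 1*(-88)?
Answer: 3221998/18307 ≈ 176.00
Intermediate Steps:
d(F, v) = 88 + v (d(F, v) = v + 88 = 88 + v)
q = -34/18307 (q = 34/(-18307) = 34*(-1/18307) = -34/18307 ≈ -0.0018572)
q + d(-92, 88) = -34/18307 + (88 + 88) = -34/18307 + 176 = 3221998/18307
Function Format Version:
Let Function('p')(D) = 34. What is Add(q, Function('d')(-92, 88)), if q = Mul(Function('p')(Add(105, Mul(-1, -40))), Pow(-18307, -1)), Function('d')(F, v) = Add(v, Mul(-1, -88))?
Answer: Rational(3221998, 18307) ≈ 176.00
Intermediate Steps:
Function('d')(F, v) = Add(88, v) (Function('d')(F, v) = Add(v, 88) = Add(88, v))
q = Rational(-34, 18307) (q = Mul(34, Pow(-18307, -1)) = Mul(34, Rational(-1, 18307)) = Rational(-34, 18307) ≈ -0.0018572)
Add(q, Function('d')(-92, 88)) = Add(Rational(-34, 18307), Add(88, 88)) = Add(Rational(-34, 18307), 176) = Rational(3221998, 18307)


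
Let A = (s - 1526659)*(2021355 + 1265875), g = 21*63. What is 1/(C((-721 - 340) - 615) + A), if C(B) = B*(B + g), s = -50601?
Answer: -1/5184815798172 ≈ -1.9287e-13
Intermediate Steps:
g = 1323
C(B) = B*(1323 + B) (C(B) = B*(B + 1323) = B*(1323 + B))
A = -5184816389800 (A = (-50601 - 1526659)*(2021355 + 1265875) = -1577260*3287230 = -5184816389800)
1/(C((-721 - 340) - 615) + A) = 1/(((-721 - 340) - 615)*(1323 + ((-721 - 340) - 615)) - 5184816389800) = 1/((-1061 - 615)*(1323 + (-1061 - 615)) - 5184816389800) = 1/(-1676*(1323 - 1676) - 5184816389800) = 1/(-1676*(-353) - 5184816389800) = 1/(591628 - 5184816389800) = 1/(-5184815798172) = -1/5184815798172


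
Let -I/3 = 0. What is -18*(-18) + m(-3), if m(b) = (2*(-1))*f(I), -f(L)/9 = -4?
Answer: 252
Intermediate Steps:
I = 0 (I = -3*0 = 0)
f(L) = 36 (f(L) = -9*(-4) = 36)
m(b) = -72 (m(b) = (2*(-1))*36 = -2*36 = -72)
-18*(-18) + m(-3) = -18*(-18) - 72 = 324 - 72 = 252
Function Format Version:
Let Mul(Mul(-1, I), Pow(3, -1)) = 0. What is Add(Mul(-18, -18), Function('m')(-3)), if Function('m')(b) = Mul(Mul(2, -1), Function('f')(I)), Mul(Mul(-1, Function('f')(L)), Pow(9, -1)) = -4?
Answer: 252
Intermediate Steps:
I = 0 (I = Mul(-3, 0) = 0)
Function('f')(L) = 36 (Function('f')(L) = Mul(-9, -4) = 36)
Function('m')(b) = -72 (Function('m')(b) = Mul(Mul(2, -1), 36) = Mul(-2, 36) = -72)
Add(Mul(-18, -18), Function('m')(-3)) = Add(Mul(-18, -18), -72) = Add(324, -72) = 252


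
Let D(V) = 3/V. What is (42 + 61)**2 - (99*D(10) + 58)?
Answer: 105213/10 ≈ 10521.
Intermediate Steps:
(42 + 61)**2 - (99*D(10) + 58) = (42 + 61)**2 - (99*(3/10) + 58) = 103**2 - (99*(3*(1/10)) + 58) = 10609 - (99*(3/10) + 58) = 10609 - (297/10 + 58) = 10609 - 1*877/10 = 10609 - 877/10 = 105213/10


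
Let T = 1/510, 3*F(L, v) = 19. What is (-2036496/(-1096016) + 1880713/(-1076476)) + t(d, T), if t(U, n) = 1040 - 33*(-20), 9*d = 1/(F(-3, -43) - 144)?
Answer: 125365644429743/73739682476 ≈ 1700.1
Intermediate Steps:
F(L, v) = 19/3 (F(L, v) = (⅓)*19 = 19/3)
d = -1/1239 (d = 1/(9*(19/3 - 144)) = 1/(9*(-413/3)) = (⅑)*(-3/413) = -1/1239 ≈ -0.00080710)
T = 1/510 ≈ 0.0019608
t(U, n) = 1700 (t(U, n) = 1040 + 660 = 1700)
(-2036496/(-1096016) + 1880713/(-1076476)) + t(d, T) = (-2036496/(-1096016) + 1880713/(-1076476)) + 1700 = (-2036496*(-1/1096016) + 1880713*(-1/1076476)) + 1700 = (127281/68501 - 1880713/1076476) + 1700 = 8184220543/73739682476 + 1700 = 125365644429743/73739682476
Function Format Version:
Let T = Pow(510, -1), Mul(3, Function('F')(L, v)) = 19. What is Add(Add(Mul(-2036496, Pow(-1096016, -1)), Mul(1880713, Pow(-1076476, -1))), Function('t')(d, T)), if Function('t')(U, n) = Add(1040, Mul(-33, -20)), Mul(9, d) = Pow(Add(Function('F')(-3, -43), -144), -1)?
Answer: Rational(125365644429743, 73739682476) ≈ 1700.1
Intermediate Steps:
Function('F')(L, v) = Rational(19, 3) (Function('F')(L, v) = Mul(Rational(1, 3), 19) = Rational(19, 3))
d = Rational(-1, 1239) (d = Mul(Rational(1, 9), Pow(Add(Rational(19, 3), -144), -1)) = Mul(Rational(1, 9), Pow(Rational(-413, 3), -1)) = Mul(Rational(1, 9), Rational(-3, 413)) = Rational(-1, 1239) ≈ -0.00080710)
T = Rational(1, 510) ≈ 0.0019608
Function('t')(U, n) = 1700 (Function('t')(U, n) = Add(1040, 660) = 1700)
Add(Add(Mul(-2036496, Pow(-1096016, -1)), Mul(1880713, Pow(-1076476, -1))), Function('t')(d, T)) = Add(Add(Mul(-2036496, Pow(-1096016, -1)), Mul(1880713, Pow(-1076476, -1))), 1700) = Add(Add(Mul(-2036496, Rational(-1, 1096016)), Mul(1880713, Rational(-1, 1076476))), 1700) = Add(Add(Rational(127281, 68501), Rational(-1880713, 1076476)), 1700) = Add(Rational(8184220543, 73739682476), 1700) = Rational(125365644429743, 73739682476)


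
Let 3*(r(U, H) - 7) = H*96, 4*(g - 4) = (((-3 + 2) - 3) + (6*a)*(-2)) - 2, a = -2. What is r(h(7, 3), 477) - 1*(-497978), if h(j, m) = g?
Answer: 513249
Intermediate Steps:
g = 17/2 (g = 4 + ((((-3 + 2) - 3) + (6*(-2))*(-2)) - 2)/4 = 4 + (((-1 - 3) - 12*(-2)) - 2)/4 = 4 + ((-4 + 24) - 2)/4 = 4 + (20 - 2)/4 = 4 + (¼)*18 = 4 + 9/2 = 17/2 ≈ 8.5000)
h(j, m) = 17/2
r(U, H) = 7 + 32*H (r(U, H) = 7 + (H*96)/3 = 7 + (96*H)/3 = 7 + 32*H)
r(h(7, 3), 477) - 1*(-497978) = (7 + 32*477) - 1*(-497978) = (7 + 15264) + 497978 = 15271 + 497978 = 513249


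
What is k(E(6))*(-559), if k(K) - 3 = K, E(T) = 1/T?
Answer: -10621/6 ≈ -1770.2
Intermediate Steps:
k(K) = 3 + K
k(E(6))*(-559) = (3 + 1/6)*(-559) = (3 + ⅙)*(-559) = (19/6)*(-559) = -10621/6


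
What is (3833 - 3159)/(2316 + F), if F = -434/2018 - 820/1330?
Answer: 90448778/310688653 ≈ 0.29112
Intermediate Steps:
F = -111599/134197 (F = -434*1/2018 - 820*1/1330 = -217/1009 - 82/133 = -111599/134197 ≈ -0.83161)
(3833 - 3159)/(2316 + F) = (3833 - 3159)/(2316 - 111599/134197) = 674/(310688653/134197) = 674*(134197/310688653) = 90448778/310688653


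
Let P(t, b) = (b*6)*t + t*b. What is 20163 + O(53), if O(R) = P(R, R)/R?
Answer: 20534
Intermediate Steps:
P(t, b) = 7*b*t (P(t, b) = (6*b)*t + b*t = 6*b*t + b*t = 7*b*t)
O(R) = 7*R (O(R) = (7*R*R)/R = (7*R²)/R = 7*R)
20163 + O(53) = 20163 + 7*53 = 20163 + 371 = 20534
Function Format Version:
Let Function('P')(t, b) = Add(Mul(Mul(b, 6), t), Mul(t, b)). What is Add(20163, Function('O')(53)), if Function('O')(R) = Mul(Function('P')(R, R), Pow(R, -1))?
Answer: 20534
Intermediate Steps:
Function('P')(t, b) = Mul(7, b, t) (Function('P')(t, b) = Add(Mul(Mul(6, b), t), Mul(b, t)) = Add(Mul(6, b, t), Mul(b, t)) = Mul(7, b, t))
Function('O')(R) = Mul(7, R) (Function('O')(R) = Mul(Mul(7, R, R), Pow(R, -1)) = Mul(Mul(7, Pow(R, 2)), Pow(R, -1)) = Mul(7, R))
Add(20163, Function('O')(53)) = Add(20163, Mul(7, 53)) = Add(20163, 371) = 20534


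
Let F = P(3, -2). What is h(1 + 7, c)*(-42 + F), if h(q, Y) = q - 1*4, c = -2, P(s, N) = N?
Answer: -176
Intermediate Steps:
F = -2
h(q, Y) = -4 + q (h(q, Y) = q - 4 = -4 + q)
h(1 + 7, c)*(-42 + F) = (-4 + (1 + 7))*(-42 - 2) = (-4 + 8)*(-44) = 4*(-44) = -176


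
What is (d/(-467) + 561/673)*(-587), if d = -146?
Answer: -211463815/314291 ≈ -672.83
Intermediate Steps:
(d/(-467) + 561/673)*(-587) = (-146/(-467) + 561/673)*(-587) = (-146*(-1/467) + 561*(1/673))*(-587) = (146/467 + 561/673)*(-587) = (360245/314291)*(-587) = -211463815/314291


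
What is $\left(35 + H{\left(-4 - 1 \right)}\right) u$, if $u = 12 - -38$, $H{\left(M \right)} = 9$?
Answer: $2200$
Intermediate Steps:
$u = 50$ ($u = 12 + 38 = 50$)
$\left(35 + H{\left(-4 - 1 \right)}\right) u = \left(35 + 9\right) 50 = 44 \cdot 50 = 2200$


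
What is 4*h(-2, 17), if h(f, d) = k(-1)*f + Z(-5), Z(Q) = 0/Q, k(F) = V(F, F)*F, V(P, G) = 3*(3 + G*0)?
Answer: 72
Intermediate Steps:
V(P, G) = 9 (V(P, G) = 3*(3 + 0) = 3*3 = 9)
k(F) = 9*F
Z(Q) = 0
h(f, d) = -9*f (h(f, d) = (9*(-1))*f + 0 = -9*f + 0 = -9*f)
4*h(-2, 17) = 4*(-9*(-2)) = 4*18 = 72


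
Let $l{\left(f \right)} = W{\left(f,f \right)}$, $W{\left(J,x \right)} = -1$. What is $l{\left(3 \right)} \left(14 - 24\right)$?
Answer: $10$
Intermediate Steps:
$l{\left(f \right)} = -1$
$l{\left(3 \right)} \left(14 - 24\right) = - (14 - 24) = \left(-1\right) \left(-10\right) = 10$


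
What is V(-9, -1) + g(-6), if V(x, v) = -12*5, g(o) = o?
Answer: -66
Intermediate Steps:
V(x, v) = -60
V(-9, -1) + g(-6) = -60 - 6 = -66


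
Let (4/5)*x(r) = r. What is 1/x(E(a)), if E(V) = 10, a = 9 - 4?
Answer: 2/25 ≈ 0.080000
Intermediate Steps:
a = 5
x(r) = 5*r/4
1/x(E(a)) = 1/((5/4)*10) = 1/(25/2) = 2/25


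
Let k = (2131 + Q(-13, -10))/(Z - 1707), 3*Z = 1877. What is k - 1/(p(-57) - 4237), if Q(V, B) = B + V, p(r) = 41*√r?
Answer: -1501601561/770364034 + 41*I*√57/18047986 ≈ -1.9492 + 1.7151e-5*I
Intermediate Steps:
Z = 1877/3 (Z = (⅓)*1877 = 1877/3 ≈ 625.67)
k = -1581/811 (k = (2131 + (-10 - 13))/(1877/3 - 1707) = (2131 - 23)/(-3244/3) = 2108*(-3/3244) = -1581/811 ≈ -1.9494)
k - 1/(p(-57) - 4237) = -1581/811 - 1/(41*√(-57) - 4237) = -1581/811 - 1/(41*(I*√57) - 4237) = -1581/811 - 1/(41*I*√57 - 4237) = -1581/811 - 1/(-4237 + 41*I*√57)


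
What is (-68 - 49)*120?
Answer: -14040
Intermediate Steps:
(-68 - 49)*120 = -117*120 = -14040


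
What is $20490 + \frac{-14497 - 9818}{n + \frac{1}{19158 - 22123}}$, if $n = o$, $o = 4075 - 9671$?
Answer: $\frac{340045063065}{16592141} \approx 20494.0$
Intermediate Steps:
$o = -5596$ ($o = 4075 - 9671 = -5596$)
$n = -5596$
$20490 + \frac{-14497 - 9818}{n + \frac{1}{19158 - 22123}} = 20490 + \frac{-14497 - 9818}{-5596 + \frac{1}{19158 - 22123}} = 20490 - \frac{24315}{-5596 + \frac{1}{-2965}} = 20490 - \frac{24315}{-5596 - \frac{1}{2965}} = 20490 - \frac{24315}{- \frac{16592141}{2965}} = 20490 - - \frac{72093975}{16592141} = 20490 + \frac{72093975}{16592141} = \frac{340045063065}{16592141}$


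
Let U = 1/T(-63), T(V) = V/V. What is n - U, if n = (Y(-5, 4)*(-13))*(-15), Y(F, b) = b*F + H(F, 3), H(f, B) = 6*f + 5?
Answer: -8776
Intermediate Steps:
T(V) = 1
H(f, B) = 5 + 6*f
Y(F, b) = 5 + 6*F + F*b (Y(F, b) = b*F + (5 + 6*F) = F*b + (5 + 6*F) = 5 + 6*F + F*b)
n = -8775 (n = ((5 + 6*(-5) - 5*4)*(-13))*(-15) = ((5 - 30 - 20)*(-13))*(-15) = -45*(-13)*(-15) = 585*(-15) = -8775)
U = 1 (U = 1/1 = 1)
n - U = -8775 - 1*1 = -8775 - 1 = -8776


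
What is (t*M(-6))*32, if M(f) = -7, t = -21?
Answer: 4704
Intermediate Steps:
(t*M(-6))*32 = -21*(-7)*32 = 147*32 = 4704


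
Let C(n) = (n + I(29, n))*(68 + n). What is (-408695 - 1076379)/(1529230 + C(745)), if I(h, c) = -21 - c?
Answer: -1485074/1512157 ≈ -0.98209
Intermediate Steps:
C(n) = -1428 - 21*n (C(n) = (n + (-21 - n))*(68 + n) = -21*(68 + n) = -1428 - 21*n)
(-408695 - 1076379)/(1529230 + C(745)) = (-408695 - 1076379)/(1529230 + (-1428 - 21*745)) = -1485074/(1529230 + (-1428 - 15645)) = -1485074/(1529230 - 17073) = -1485074/1512157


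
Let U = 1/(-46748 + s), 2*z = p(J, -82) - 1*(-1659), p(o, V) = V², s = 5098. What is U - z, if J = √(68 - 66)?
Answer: -87287988/20825 ≈ -4191.5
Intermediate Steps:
J = √2 ≈ 1.4142
z = 8383/2 (z = ((-82)² - 1*(-1659))/2 = (6724 + 1659)/2 = (½)*8383 = 8383/2 ≈ 4191.5)
U = -1/41650 (U = 1/(-46748 + 5098) = 1/(-41650) = -1/41650 ≈ -2.4010e-5)
U - z = -1/41650 - 1*8383/2 = -1/41650 - 8383/2 = -87287988/20825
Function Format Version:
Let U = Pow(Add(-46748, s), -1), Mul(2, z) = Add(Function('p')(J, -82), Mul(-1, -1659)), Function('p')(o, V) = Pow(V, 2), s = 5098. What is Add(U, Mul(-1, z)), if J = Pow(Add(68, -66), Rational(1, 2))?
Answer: Rational(-87287988, 20825) ≈ -4191.5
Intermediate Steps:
J = Pow(2, Rational(1, 2)) ≈ 1.4142
z = Rational(8383, 2) (z = Mul(Rational(1, 2), Add(Pow(-82, 2), Mul(-1, -1659))) = Mul(Rational(1, 2), Add(6724, 1659)) = Mul(Rational(1, 2), 8383) = Rational(8383, 2) ≈ 4191.5)
U = Rational(-1, 41650) (U = Pow(Add(-46748, 5098), -1) = Pow(-41650, -1) = Rational(-1, 41650) ≈ -2.4010e-5)
Add(U, Mul(-1, z)) = Add(Rational(-1, 41650), Mul(-1, Rational(8383, 2))) = Add(Rational(-1, 41650), Rational(-8383, 2)) = Rational(-87287988, 20825)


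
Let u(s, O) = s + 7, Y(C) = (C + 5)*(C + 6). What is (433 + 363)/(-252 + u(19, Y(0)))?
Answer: -398/113 ≈ -3.5221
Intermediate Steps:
Y(C) = (5 + C)*(6 + C)
u(s, O) = 7 + s
(433 + 363)/(-252 + u(19, Y(0))) = (433 + 363)/(-252 + (7 + 19)) = 796/(-252 + 26) = 796/(-226) = 796*(-1/226) = -398/113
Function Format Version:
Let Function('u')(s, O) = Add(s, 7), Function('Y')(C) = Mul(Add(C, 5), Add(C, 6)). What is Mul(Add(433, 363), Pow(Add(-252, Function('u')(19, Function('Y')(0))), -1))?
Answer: Rational(-398, 113) ≈ -3.5221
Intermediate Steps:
Function('Y')(C) = Mul(Add(5, C), Add(6, C))
Function('u')(s, O) = Add(7, s)
Mul(Add(433, 363), Pow(Add(-252, Function('u')(19, Function('Y')(0))), -1)) = Mul(Add(433, 363), Pow(Add(-252, Add(7, 19)), -1)) = Mul(796, Pow(Add(-252, 26), -1)) = Mul(796, Pow(-226, -1)) = Mul(796, Rational(-1, 226)) = Rational(-398, 113)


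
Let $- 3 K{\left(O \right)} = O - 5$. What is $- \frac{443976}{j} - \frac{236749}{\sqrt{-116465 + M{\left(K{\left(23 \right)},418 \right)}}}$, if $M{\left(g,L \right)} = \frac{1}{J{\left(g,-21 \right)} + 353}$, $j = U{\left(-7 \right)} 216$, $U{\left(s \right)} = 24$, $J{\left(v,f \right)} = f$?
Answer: $- \frac{18499}{216} + \frac{473498 i \sqrt{3209309457}}{38666379} \approx -85.644 + 693.73 i$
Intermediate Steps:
$j = 5184$ ($j = 24 \cdot 216 = 5184$)
$K{\left(O \right)} = \frac{5}{3} - \frac{O}{3}$ ($K{\left(O \right)} = - \frac{O - 5}{3} = - \frac{-5 + O}{3} = \frac{5}{3} - \frac{O}{3}$)
$M{\left(g,L \right)} = \frac{1}{332}$ ($M{\left(g,L \right)} = \frac{1}{-21 + 353} = \frac{1}{332}$)
$- \frac{443976}{j} - \frac{236749}{\sqrt{-116465 + M{\left(K{\left(23 \right)},418 \right)}}} = - \frac{443976}{5184} - \frac{236749}{\sqrt{-116465 + \frac{1}{332}}} = \left(-443976\right) \frac{1}{5184} - \frac{236749}{\sqrt{- \frac{38666379}{332}}} = - \frac{18499}{216} - \frac{236749}{\frac{1}{166} i \sqrt{3209309457}} = - \frac{18499}{216} - 236749 \left(- \frac{2 i \sqrt{3209309457}}{38666379}\right) = - \frac{18499}{216} + \frac{473498 i \sqrt{3209309457}}{38666379}$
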